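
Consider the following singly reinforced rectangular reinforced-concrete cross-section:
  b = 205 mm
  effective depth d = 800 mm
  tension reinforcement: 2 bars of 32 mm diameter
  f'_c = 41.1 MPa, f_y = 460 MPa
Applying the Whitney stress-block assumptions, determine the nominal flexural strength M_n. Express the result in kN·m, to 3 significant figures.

A_s = 2 × 804 = 1608 mm².
T = A_s f_y = 1608 × 460 = 739680 N = 739.68 kN.
From C = T: a = T/(0.85 f'_c b) = 739680/(0.85 × 41.1 × 205) = 103.28 mm.
M_n = T(d − a/2) = 739.68 kN × (800 − 51.64) mm = 553.55 kN·m.

M_n ≈ 554 kN·m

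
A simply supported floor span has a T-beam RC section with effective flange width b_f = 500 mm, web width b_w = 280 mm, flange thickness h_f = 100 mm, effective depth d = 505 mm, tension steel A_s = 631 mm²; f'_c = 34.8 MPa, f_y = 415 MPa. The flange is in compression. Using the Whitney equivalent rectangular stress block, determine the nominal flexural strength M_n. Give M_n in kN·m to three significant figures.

M_n ≈ 130 kN·m

Tension: T = A_s f_y = 631 × 415 = 261865 N.
Try a within the flange: a = T/(0.85 f'_c b_f) = 261865/(0.85 × 34.8 × 500) = 17.71 mm.
Since a = 17.71 ≤ h_f = 100 mm, the stress block lies entirely in the flange; analyse as a rectangular beam of width b_f.
M_n = T(d − a/2) = 261865 × (505 − 8.855) = 129.92 × 10⁶ N·mm.
M_n = 129.92 kN·m.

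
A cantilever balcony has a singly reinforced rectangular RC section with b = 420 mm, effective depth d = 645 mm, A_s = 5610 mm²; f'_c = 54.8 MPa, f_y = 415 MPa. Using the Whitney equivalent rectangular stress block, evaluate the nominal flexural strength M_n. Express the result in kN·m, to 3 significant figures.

M_n ≈ 1360 kN·m

T = A_s f_y = 5610 × 415 = 2328150 N = 2328.15 kN.
From C = T: a = T/(0.85 f'_c b) = 2328150/(0.85 × 54.8 × 420) = 119.00 mm.
M_n = T(d − a/2) = 2328.15 kN × (645 − 59.5) mm = 1363.13 kN·m.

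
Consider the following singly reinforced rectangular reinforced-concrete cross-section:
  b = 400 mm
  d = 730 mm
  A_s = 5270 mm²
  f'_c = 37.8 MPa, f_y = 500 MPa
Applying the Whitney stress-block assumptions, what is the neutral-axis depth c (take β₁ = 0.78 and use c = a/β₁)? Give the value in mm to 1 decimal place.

T = A_s f_y = 5270 × 500 = 2635000 N = 2635 kN.
Setting C = 0.85 f'_c a b equal to T: a = 2635000/(0.85 × 37.8 × 400) = 205.026 mm.
With β₁ = 0.78, c = a/β₁ = 205.026/0.78 = 262.9 mm.

c ≈ 262.9 mm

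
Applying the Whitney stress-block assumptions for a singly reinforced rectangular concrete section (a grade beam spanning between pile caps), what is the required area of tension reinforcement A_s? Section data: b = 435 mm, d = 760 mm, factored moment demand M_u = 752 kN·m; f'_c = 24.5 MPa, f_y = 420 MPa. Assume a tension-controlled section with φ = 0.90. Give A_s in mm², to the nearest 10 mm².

M_n = M_u/φ = 752/0.90 = 835.556 kN·m.
With M_n = 0.85 f'_c a b (d − a/2), solve the quadratic for a:
a = d − √(d² − 2M_n/(0.85 f'_c b)) = 760 − √(760² − 2 × 835.556×10⁶/(0.85 × 24.5 × 435)) = 133.00 mm.
A_s = 0.85 f'_c a b / f_y = 0.85 × 24.5 × 133.00 × 435 / 420 = 2868.6 mm².

A_s ≈ 2870 mm²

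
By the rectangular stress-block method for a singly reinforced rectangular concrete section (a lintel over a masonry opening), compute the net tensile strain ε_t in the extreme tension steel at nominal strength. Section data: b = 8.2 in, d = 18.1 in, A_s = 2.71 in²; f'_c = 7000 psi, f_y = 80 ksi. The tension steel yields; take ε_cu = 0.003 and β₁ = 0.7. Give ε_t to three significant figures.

ε_t ≈ 0.00555

a = A_s f_y/(0.85 f'_c b) = 4.444 in.
β₁ = 0.7, so c = a/β₁ = 4.444/0.7 = 6.349 in.
From the linear strain diagram with ε_cu = 0.003: ε_t = 0.003 (d − c)/c = 0.003 × (18.1 − 6.349)/6.349 = 0.00555.
Since ε_t ≥ 0.005, the section is tension-controlled.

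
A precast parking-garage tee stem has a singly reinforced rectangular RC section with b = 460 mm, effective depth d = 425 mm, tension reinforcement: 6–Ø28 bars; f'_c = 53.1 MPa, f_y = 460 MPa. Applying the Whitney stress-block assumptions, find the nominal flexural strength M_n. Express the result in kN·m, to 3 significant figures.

M_n ≈ 653 kN·m

A_s = 6 × 616 = 3696 mm².
T = A_s f_y = 3696 × 460 = 1700160 N = 1700.16 kN.
From C = T: a = T/(0.85 f'_c b) = 1700160/(0.85 × 53.1 × 460) = 81.89 mm.
M_n = T(d − a/2) = 1700.16 kN × (425 − 40.945) mm = 652.95 kN·m.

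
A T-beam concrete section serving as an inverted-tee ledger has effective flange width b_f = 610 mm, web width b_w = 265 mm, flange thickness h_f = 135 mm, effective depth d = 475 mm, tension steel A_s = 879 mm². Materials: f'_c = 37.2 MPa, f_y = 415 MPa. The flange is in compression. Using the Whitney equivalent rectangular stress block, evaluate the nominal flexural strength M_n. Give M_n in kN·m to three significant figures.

Tension: T = A_s f_y = 879 × 415 = 364785 N.
Try a within the flange: a = T/(0.85 f'_c b_f) = 364785/(0.85 × 37.2 × 610) = 18.91 mm.
Since a = 18.91 ≤ h_f = 135 mm, the stress block lies entirely in the flange; analyse as a rectangular beam of width b_f.
M_n = T(d − a/2) = 364785 × (475 − 9.455) = 169.82 × 10⁶ N·mm.
M_n = 169.82 kN·m.

M_n ≈ 170 kN·m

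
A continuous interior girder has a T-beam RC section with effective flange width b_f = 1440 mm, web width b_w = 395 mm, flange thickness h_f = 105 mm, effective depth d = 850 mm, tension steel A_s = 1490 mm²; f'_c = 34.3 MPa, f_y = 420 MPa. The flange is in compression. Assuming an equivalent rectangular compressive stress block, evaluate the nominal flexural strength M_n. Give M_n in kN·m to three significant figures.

Tension: T = A_s f_y = 1490 × 420 = 625800 N.
Try a within the flange: a = T/(0.85 f'_c b_f) = 625800/(0.85 × 34.3 × 1440) = 14.91 mm.
Since a = 14.91 ≤ h_f = 105 mm, the stress block lies entirely in the flange; analyse as a rectangular beam of width b_f.
M_n = T(d − a/2) = 625800 × (850 − 7.455) = 527.26 × 10⁶ N·mm.
M_n = 527.26 kN·m.

M_n ≈ 527 kN·m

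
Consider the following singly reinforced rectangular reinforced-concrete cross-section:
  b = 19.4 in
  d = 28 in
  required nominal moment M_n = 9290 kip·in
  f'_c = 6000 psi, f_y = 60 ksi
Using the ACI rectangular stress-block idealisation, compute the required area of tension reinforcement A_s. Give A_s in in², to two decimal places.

From M_n = 0.85 f'_c a b (d − a/2):
a = d − √(d² − 2M_n/(0.85 f'_c b)) = 28 − √(28² − 2 × 9290/(0.85 × 6 × 19.4)) = 3.583 in.
A_s = 0.85 f'_c a b / f_y = 0.85 × 6 × 3.583 × 19.4 / 60 = 5.908 in².

A_s ≈ 5.91 in²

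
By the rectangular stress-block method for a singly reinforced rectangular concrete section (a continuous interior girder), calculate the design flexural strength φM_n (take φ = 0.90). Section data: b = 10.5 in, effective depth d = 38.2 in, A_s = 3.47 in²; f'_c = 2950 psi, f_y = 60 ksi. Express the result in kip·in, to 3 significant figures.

φM_n ≈ 6420 kip·in

T = A_s f_y = 3.47 × 60 = 208.2 kips.
a = T/(0.85 f'_c b) = 208.2/(0.85 × 2.95 × 10.5) = 7.908 in.
M_n = T(d − a/2) = 208.2 × (38.2 − 3.954) = 7130.0 kip·in.
φM_n = 0.90 × 7130.0 = 6417.0 kip·in.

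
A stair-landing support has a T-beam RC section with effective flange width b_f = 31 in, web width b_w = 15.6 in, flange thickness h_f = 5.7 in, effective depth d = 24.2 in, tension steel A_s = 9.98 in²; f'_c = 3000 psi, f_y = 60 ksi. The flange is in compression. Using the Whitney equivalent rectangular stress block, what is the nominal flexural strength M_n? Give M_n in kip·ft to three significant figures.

Tension: T = A_s f_y = 9.98 × 60 = 598.8 kips.
Try a within the flange: a = T/(0.85 f'_c b_f) = 598.8/(0.85 × 3 × 31) = 7.575 in.
a = 7.575 > h_f = 5.7 in: the block extends into the web. Split into flange-overhang and web parts.
C_f = 0.85 f'_c (b_f − b_w) h_f = 0.85 × 3 × (31 − 15.6) × 5.7 = 223.8 kips.
Remaining web compression depth: a_w = (T − C_f)/(0.85 f'_c b_w) = (598.8 − 223.8)/(0.85 × 3 × 15.6) = 9.427 in.
M_n = C_f(d − h_f/2) + (T − C_f)(d − a_w/2) = 223.8 × (24.2 − 2.85) + 375 × (24.2 − 4.7135) = 4778.1 + 7307.4 = 12085.5 kip·in.
M_n = 12085.5/12 = 1007.13 kip·ft.

M_n ≈ 1010 kip·ft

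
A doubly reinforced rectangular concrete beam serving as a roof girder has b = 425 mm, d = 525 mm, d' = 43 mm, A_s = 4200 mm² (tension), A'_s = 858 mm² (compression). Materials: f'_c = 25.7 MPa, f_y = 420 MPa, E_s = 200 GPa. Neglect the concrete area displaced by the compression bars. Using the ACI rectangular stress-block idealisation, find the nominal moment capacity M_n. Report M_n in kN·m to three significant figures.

Assume both tension and compression steel yield.
Net tension couple steel: A_s − A'_s = 3342 mm².
a = (A_s − A'_s) f_y / (0.85 f'_c b) = 1403640/(0.85 × 25.7 × 425) = 151.19 mm.
c = a/β₁ = 151.19/0.85 = 177.87 mm; ε'_s = 0.003(c − d')/c = 0.0023 ≥ f_y/E_s = 0.0021, so compression steel does yield.
M_n = (A_s − A'_s) f_y (d − a/2) + A'_s f_y (d − d') = [1403640 × (525 − 75.595) + 360360 × (525 − 43)] × 10⁻⁶ = 630.80 + 173.69 = 804.49 kN·m.

M_n ≈ 804 kN·m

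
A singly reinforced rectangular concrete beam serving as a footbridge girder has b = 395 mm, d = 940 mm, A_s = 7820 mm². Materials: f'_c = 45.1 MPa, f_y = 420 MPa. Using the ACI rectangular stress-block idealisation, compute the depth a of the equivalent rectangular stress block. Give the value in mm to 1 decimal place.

a ≈ 216.9 mm

T = A_s f_y = 7820 × 420 = 3284400 N = 3284.4 kN.
Setting C = 0.85 f'_c a b equal to T: a = 3284400/(0.85 × 45.1 × 395) = 216.9 mm.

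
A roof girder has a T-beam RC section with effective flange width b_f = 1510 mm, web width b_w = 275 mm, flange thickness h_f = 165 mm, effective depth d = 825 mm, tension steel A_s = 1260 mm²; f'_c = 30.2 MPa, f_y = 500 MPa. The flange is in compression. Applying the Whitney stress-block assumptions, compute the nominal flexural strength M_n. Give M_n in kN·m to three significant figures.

M_n ≈ 515 kN·m

Tension: T = A_s f_y = 1260 × 500 = 630000 N.
Try a within the flange: a = T/(0.85 f'_c b_f) = 630000/(0.85 × 30.2 × 1510) = 16.25 mm.
Since a = 16.25 ≤ h_f = 165 mm, the stress block lies entirely in the flange; analyse as a rectangular beam of width b_f.
M_n = T(d − a/2) = 630000 × (825 − 8.125) = 514.63 × 10⁶ N·mm.
M_n = 514.63 kN·m.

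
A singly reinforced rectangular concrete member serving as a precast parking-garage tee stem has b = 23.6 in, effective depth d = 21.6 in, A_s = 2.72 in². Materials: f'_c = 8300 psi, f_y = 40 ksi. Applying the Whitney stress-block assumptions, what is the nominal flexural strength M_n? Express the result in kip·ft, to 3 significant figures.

M_n ≈ 193 kip·ft

T = A_s f_y = 2.72 × 40 = 108.8 kips.
a = T/(0.85 f'_c b) = 108.8/(0.85 × 8.3 × 23.6) = 0.653 in.
M_n = T(d − a/2) = 108.8 × (21.6 − 0.3265) = 2314.6 kip·in = 2314.6/12 = 192.88 kip·ft.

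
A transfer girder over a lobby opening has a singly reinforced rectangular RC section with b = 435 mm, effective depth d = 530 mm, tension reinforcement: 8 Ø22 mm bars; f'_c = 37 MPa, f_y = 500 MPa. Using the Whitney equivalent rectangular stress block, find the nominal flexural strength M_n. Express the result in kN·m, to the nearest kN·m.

A_s = 8 × 380 = 3040 mm².
T = A_s f_y = 3040 × 500 = 1520000 N = 1520 kN.
From C = T: a = T/(0.85 f'_c b) = 1520000/(0.85 × 37 × 435) = 111.11 mm.
M_n = T(d − a/2) = 1520 kN × (530 − 55.555) mm = 721.16 kN·m.

M_n ≈ 721 kN·m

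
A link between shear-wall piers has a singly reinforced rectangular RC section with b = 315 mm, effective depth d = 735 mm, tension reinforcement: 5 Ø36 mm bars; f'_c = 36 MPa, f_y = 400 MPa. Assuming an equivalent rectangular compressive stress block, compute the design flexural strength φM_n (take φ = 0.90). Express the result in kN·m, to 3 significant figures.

A_s = 5 × 1018 = 5090 mm².
T = A_s f_y = 5090 × 400 = 2036000 N = 2036 kN.
From C = T: a = T/(0.85 f'_c b) = 2036000/(0.85 × 36 × 315) = 211.23 mm.
M_n = T(d − a/2) = 2036 kN × (735 − 105.615) mm = 1281.43 kN·m.
φM_n = 0.90 × 1281.43 = 1153.29 kN·m.

φM_n ≈ 1150 kN·m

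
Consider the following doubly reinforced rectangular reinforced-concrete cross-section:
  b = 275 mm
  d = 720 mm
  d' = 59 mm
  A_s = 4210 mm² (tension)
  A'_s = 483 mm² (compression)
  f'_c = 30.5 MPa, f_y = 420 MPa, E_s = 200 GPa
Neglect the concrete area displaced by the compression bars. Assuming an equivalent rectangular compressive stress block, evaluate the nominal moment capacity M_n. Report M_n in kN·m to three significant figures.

M_n ≈ 1090 kN·m

Assume both tension and compression steel yield.
Net tension couple steel: A_s − A'_s = 3727 mm².
a = (A_s − A'_s) f_y / (0.85 f'_c b) = 1565340/(0.85 × 30.5 × 275) = 219.56 mm.
c = a/β₁ = 219.56/0.832 = 263.89 mm; ε'_s = 0.003(c − d')/c = 0.0023 ≥ f_y/E_s = 0.0021, so compression steel does yield.
M_n = (A_s − A'_s) f_y (d − a/2) + A'_s f_y (d − d') = [1565340 × (720 − 109.78) + 202860 × (720 − 59)] × 10⁻⁶ = 955.20 + 134.09 = 1089.29 kN·m.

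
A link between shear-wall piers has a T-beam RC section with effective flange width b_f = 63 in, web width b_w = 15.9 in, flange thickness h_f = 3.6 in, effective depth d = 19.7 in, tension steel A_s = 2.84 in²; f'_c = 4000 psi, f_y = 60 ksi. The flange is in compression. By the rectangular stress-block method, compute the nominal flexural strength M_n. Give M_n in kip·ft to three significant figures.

M_n ≈ 274 kip·ft

Tension: T = A_s f_y = 2.84 × 60 = 170.4 kips.
Try a within the flange: a = T/(0.85 f'_c b_f) = 170.4/(0.85 × 4 × 63) = 0.796 in.
Since a = 0.796 ≤ h_f = 3.6 in, the stress block lies entirely in the flange; analyse as a rectangular beam of width b_f.
M_n = T(d − a/2) = 170.4 × (19.7 − 0.398) = 3289.1 kip·in.
M_n = 3289.1/12 = 274.09 kip·ft.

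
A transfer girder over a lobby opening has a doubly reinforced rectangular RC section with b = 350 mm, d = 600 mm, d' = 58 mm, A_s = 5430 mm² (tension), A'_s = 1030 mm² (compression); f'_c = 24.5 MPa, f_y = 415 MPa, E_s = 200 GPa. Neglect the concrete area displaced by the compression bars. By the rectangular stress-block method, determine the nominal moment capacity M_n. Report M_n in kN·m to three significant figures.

M_n ≈ 1100 kN·m

Assume both tension and compression steel yield.
Net tension couple steel: A_s − A'_s = 4400 mm².
a = (A_s − A'_s) f_y / (0.85 f'_c b) = 1826000/(0.85 × 24.5 × 350) = 250.52 mm.
c = a/β₁ = 250.52/0.85 = 294.73 mm; ε'_s = 0.003(c − d')/c = 0.0024 ≥ f_y/E_s = 0.0021, so compression steel does yield.
M_n = (A_s − A'_s) f_y (d − a/2) + A'_s f_y (d − d') = [1826000 × (600 − 125.26) + 427450 × (600 − 58)] × 10⁻⁶ = 866.88 + 231.68 = 1098.56 kN·m.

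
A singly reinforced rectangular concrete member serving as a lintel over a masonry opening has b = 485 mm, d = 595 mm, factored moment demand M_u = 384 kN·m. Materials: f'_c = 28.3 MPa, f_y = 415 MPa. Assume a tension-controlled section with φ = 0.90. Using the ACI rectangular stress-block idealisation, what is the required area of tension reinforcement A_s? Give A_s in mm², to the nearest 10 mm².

A_s ≈ 1830 mm²

M_n = M_u/φ = 384/0.90 = 426.667 kN·m.
With M_n = 0.85 f'_c a b (d − a/2), solve the quadratic for a:
a = d − √(d² − 2M_n/(0.85 f'_c b)) = 595 − √(595² − 2 × 426.667×10⁶/(0.85 × 28.3 × 485)) = 65.02 mm.
A_s = 0.85 f'_c a b / f_y = 0.85 × 28.3 × 65.02 × 485 / 415 = 1827.9 mm².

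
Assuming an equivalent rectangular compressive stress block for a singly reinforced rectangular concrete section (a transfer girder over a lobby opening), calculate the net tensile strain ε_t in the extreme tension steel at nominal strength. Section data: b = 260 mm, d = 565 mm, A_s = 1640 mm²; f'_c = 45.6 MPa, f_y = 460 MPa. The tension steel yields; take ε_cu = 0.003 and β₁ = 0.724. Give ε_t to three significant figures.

ε_t ≈ 0.0134

a = A_s f_y/(0.85 f'_c b) = 74.86 mm.
β₁ = 0.724, so c = a/β₁ = 74.86/0.724 = 103.40 mm.
From the linear strain diagram with ε_cu = 0.003: ε_t = 0.003 (d − c)/c = 0.003 × (565 − 103.40)/103.40 = 0.0134.
Since ε_t ≥ 0.005, the section is tension-controlled.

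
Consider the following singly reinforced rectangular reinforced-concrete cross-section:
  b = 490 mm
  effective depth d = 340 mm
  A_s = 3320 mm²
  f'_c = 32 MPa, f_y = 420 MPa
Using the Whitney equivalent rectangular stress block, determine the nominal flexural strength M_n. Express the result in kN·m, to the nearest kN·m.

M_n ≈ 401 kN·m

T = A_s f_y = 3320 × 420 = 1394400 N = 1394.4 kN.
From C = T: a = T/(0.85 f'_c b) = 1394400/(0.85 × 32 × 490) = 104.62 mm.
M_n = T(d − a/2) = 1394.4 kN × (340 − 52.31) mm = 401.15 kN·m.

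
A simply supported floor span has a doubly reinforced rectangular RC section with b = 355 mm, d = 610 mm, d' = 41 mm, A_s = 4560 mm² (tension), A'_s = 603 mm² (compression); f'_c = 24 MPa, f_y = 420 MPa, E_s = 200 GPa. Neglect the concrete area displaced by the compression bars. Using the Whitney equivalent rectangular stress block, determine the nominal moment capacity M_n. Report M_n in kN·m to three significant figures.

M_n ≈ 967 kN·m

Assume both tension and compression steel yield.
Net tension couple steel: A_s − A'_s = 3957 mm².
a = (A_s − A'_s) f_y / (0.85 f'_c b) = 1661940/(0.85 × 24 × 355) = 229.49 mm.
c = a/β₁ = 229.49/0.85 = 269.99 mm; ε'_s = 0.003(c − d')/c = 0.0025 ≥ f_y/E_s = 0.0021, so compression steel does yield.
M_n = (A_s − A'_s) f_y (d − a/2) + A'_s f_y (d − d') = [1661940 × (610 − 114.745) + 253260 × (610 − 41)] × 10⁻⁶ = 823.08 + 144.10 = 967.18 kN·m.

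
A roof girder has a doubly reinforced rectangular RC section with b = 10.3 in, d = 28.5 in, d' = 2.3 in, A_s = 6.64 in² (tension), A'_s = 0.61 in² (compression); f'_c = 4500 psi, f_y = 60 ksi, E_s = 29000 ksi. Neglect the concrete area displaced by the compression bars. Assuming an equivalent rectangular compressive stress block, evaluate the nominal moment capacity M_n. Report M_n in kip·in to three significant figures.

Assume both steels yield.
a = (A_s − A'_s) f_y/(0.85 f'_c b) = (6.64 − 0.61) × 60/(0.85 × 4.5 × 10.3) = 9.183 in.
c = a/β₁ = 9.183/0.825 = 11.131 in; ε'_s = 0.003(c − d')/c = 0.0024 ≥ ε_y = 0.0021, so the compression steel yields.
M_n = (A_s − A'_s) f_y (d − a/2) + A'_s f_y (d − d') = 361.8 × (28.5 − 4.5915) + 36.6 × (28.5 − 2.3) = 8650.1 + 958.9 = 9609.0 kip·in.

M_n ≈ 9610 kip·in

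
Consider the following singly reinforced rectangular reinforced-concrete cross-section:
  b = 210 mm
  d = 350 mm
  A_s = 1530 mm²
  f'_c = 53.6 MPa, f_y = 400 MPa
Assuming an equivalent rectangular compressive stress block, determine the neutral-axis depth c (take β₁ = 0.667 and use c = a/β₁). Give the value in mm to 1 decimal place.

T = A_s f_y = 1530 × 400 = 612000 N = 612 kN.
Setting C = 0.85 f'_c a b equal to T: a = 612000/(0.85 × 53.6 × 210) = 63.966 mm.
With β₁ = 0.667, c = a/β₁ = 63.966/0.667 = 95.9 mm.

c ≈ 95.9 mm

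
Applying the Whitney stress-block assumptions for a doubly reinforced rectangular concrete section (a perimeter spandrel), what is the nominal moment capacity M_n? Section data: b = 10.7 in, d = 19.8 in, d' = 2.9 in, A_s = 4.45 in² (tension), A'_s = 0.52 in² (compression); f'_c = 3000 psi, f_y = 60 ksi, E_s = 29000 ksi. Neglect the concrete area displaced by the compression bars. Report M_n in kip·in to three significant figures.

Assume both steels yield.
a = (A_s − A'_s) f_y/(0.85 f'_c b) = (4.45 − 0.52) × 60/(0.85 × 3 × 10.7) = 8.642 in.
c = a/β₁ = 8.642/0.85 = 10.167 in; ε'_s = 0.003(c − d')/c = 0.0021 ≥ ε_y = 0.0021, so the compression steel yields.
M_n = (A_s − A'_s) f_y (d − a/2) + A'_s f_y (d − d') = 235.8 × (19.8 − 4.321) + 31.2 × (19.8 − 2.9) = 3649.9 + 527.3 = 4177.2 kip·in.

M_n ≈ 4180 kip·in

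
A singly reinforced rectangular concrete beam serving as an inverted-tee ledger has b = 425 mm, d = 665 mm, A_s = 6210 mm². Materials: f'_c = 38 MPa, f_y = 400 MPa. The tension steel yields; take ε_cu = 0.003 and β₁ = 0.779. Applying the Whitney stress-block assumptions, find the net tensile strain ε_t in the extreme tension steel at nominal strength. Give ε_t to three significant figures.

ε_t ≈ 0.00559

a = A_s f_y/(0.85 f'_c b) = 180.95 mm.
β₁ = 0.779, so c = a/β₁ = 180.95/0.779 = 232.28 mm.
From the linear strain diagram with ε_cu = 0.003: ε_t = 0.003 (d − c)/c = 0.003 × (665 − 232.28)/232.28 = 0.00559.
Since ε_t ≥ 0.005, the section is tension-controlled.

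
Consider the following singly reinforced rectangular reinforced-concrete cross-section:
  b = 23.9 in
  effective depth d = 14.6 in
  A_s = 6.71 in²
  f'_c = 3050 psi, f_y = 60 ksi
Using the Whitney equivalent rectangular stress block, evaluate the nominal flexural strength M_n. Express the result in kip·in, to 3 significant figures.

T = A_s f_y = 6.71 × 60 = 402.6 kips.
a = T/(0.85 f'_c b) = 402.6/(0.85 × 3.05 × 23.9) = 6.498 in.
M_n = T(d − a/2) = 402.6 × (14.6 − 3.249) = 4569.9 kip·in.

M_n ≈ 4570 kip·in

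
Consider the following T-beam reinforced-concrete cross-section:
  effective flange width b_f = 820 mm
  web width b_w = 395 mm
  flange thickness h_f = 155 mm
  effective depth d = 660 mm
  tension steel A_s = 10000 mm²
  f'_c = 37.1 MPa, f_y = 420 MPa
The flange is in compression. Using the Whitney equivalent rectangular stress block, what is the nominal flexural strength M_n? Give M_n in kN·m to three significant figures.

Tension: T = A_s f_y = 10000 × 420 = 4200000 N.
Try a within the flange: a = T/(0.85 f'_c b_f) = 4200000/(0.85 × 37.1 × 820) = 162.42 mm.
a = 162.42 > h_f = 155 mm: the block extends into the web. Split into flange-overhang and web parts.
C_f = 0.85 f'_c (b_f − b_w) h_f = 0.85 × 37.1 × (820 − 395) × 155 = 2077368 N.
Remaining web compression depth: a_w = (T − C_f)/(0.85 f'_c b_w) = (4200000 − 2077368)/(0.85 × 37.1 × 395) = 170.41 mm.
M_n = C_f(d − h_f/2) + (T − C_f)(d − a_w/2) = 2077368 × (660 − 77.5) + 2122632 × (660 − 85.205) = 1210.07 + 1220.08 = 2430.15 × 10⁶ N·mm.
M_n = 2430.15 kN·m.

M_n ≈ 2430 kN·m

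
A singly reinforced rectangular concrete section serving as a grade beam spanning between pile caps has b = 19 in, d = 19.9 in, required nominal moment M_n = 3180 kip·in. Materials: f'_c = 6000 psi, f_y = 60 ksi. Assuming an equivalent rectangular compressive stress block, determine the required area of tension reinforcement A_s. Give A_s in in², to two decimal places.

From M_n = 0.85 f'_c a b (d − a/2):
a = d − √(d² − 2M_n/(0.85 f'_c b)) = 19.9 − √(19.9² − 2 × 3180/(0.85 × 6 × 19)) = 1.724 in.
A_s = 0.85 f'_c a b / f_y = 0.85 × 6 × 1.724 × 19 / 60 = 2.784 in².

A_s ≈ 2.78 in²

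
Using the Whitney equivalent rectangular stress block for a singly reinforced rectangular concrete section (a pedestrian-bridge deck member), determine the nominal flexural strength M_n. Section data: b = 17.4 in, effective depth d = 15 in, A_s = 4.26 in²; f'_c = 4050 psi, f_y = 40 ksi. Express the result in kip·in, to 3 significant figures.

T = A_s f_y = 4.26 × 40 = 170.4 kips.
a = T/(0.85 f'_c b) = 170.4/(0.85 × 4.05 × 17.4) = 2.845 in.
M_n = T(d − a/2) = 170.4 × (15 − 1.4225) = 2313.6 kip·in.

M_n ≈ 2310 kip·in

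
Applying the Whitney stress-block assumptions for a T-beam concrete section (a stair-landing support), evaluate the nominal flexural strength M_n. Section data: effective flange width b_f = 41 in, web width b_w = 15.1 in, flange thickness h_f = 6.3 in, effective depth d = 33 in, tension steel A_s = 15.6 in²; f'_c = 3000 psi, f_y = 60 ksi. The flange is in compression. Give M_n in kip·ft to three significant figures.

M_n ≈ 2170 kip·ft

Tension: T = A_s f_y = 15.6 × 60 = 936 kips.
Try a within the flange: a = T/(0.85 f'_c b_f) = 936/(0.85 × 3 × 41) = 8.953 in.
a = 8.953 > h_f = 6.3 in: the block extends into the web. Split into flange-overhang and web parts.
C_f = 0.85 f'_c (b_f − b_w) h_f = 0.85 × 3 × (41 − 15.1) × 6.3 = 416.1 kips.
Remaining web compression depth: a_w = (T − C_f)/(0.85 f'_c b_w) = (936 − 416.1)/(0.85 × 3 × 15.1) = 13.502 in.
M_n = C_f(d − h_f/2) + (T − C_f)(d − a_w/2) = 416.1 × (33 − 3.15) + 519.9 × (33 − 6.751) = 12420.6 + 13646.9 = 26067.5 kip·in.
M_n = 26067.5/12 = 2172.29 kip·ft.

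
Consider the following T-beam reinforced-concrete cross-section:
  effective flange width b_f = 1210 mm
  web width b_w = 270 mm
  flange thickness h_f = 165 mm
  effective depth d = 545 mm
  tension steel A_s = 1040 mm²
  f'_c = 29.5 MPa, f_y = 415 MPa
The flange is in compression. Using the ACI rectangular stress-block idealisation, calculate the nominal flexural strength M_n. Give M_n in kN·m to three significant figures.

Tension: T = A_s f_y = 1040 × 415 = 431600 N.
Try a within the flange: a = T/(0.85 f'_c b_f) = 431600/(0.85 × 29.5 × 1210) = 14.23 mm.
Since a = 14.23 ≤ h_f = 165 mm, the stress block lies entirely in the flange; analyse as a rectangular beam of width b_f.
M_n = T(d − a/2) = 431600 × (545 − 7.115) = 232.15 × 10⁶ N·mm.
M_n = 232.15 kN·m.

M_n ≈ 232 kN·m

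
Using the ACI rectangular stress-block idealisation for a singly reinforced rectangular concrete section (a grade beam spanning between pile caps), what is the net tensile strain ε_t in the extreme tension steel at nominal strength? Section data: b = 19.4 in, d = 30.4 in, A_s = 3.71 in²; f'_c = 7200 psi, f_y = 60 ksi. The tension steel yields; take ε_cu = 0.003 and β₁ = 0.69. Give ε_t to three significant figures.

a = A_s f_y/(0.85 f'_c b) = 1.875 in.
β₁ = 0.69, so c = a/β₁ = 1.875/0.69 = 2.717 in.
From the linear strain diagram with ε_cu = 0.003: ε_t = 0.003 (d − c)/c = 0.003 × (30.4 − 2.717)/2.717 = 0.0306.
Since ε_t ≥ 0.005, the section is tension-controlled.

ε_t ≈ 0.0306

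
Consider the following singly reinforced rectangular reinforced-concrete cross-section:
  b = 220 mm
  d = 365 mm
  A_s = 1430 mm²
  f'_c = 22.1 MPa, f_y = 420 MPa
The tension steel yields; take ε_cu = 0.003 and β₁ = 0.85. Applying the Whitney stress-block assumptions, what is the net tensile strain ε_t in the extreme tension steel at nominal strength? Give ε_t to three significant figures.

a = A_s f_y/(0.85 f'_c b) = 145.33 mm.
β₁ = 0.85, so c = a/β₁ = 145.33/0.85 = 170.98 mm.
From the linear strain diagram with ε_cu = 0.003: ε_t = 0.003 (d − c)/c = 0.003 × (365 − 170.98)/170.98 = 0.00340.
ε_t < 0.004 — the section is over-reinforced for flexure under ACI limits.

ε_t ≈ 0.00340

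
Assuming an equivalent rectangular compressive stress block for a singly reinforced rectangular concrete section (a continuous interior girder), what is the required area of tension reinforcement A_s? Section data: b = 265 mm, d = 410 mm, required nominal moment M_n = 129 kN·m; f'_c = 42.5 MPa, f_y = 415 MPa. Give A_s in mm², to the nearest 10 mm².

A_s ≈ 790 mm²

With M_n = 0.85 f'_c a b (d − a/2), solve the quadratic for a:
a = d − √(d² − 2M_n/(0.85 f'_c b)) = 410 − √(410² − 2 × 129×10⁶/(0.85 × 42.5 × 265)) = 34.30 mm.
A_s = 0.85 f'_c a b / f_y = 0.85 × 42.5 × 34.30 × 265 / 415 = 791.2 mm².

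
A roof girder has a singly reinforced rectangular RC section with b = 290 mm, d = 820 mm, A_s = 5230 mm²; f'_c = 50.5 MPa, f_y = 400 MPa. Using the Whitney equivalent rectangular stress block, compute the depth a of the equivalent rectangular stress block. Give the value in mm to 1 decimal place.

a ≈ 168.1 mm

T = A_s f_y = 5230 × 400 = 2092000 N = 2092 kN.
Setting C = 0.85 f'_c a b equal to T: a = 2092000/(0.85 × 50.5 × 290) = 168.1 mm.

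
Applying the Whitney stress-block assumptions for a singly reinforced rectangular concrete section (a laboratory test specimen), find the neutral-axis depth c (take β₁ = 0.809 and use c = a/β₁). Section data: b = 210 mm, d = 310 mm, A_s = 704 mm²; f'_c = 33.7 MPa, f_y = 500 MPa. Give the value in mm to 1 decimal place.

c ≈ 72.3 mm

T = A_s f_y = 704 × 500 = 352000 N = 352 kN.
Setting C = 0.85 f'_c a b equal to T: a = 352000/(0.85 × 33.7 × 210) = 58.516 mm.
With β₁ = 0.809, c = a/β₁ = 58.516/0.809 = 72.3 mm.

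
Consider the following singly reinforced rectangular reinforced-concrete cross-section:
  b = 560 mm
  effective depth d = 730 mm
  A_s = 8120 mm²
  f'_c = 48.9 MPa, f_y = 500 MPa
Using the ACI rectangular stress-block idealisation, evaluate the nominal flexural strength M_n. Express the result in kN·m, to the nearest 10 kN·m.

M_n ≈ 2610 kN·m

T = A_s f_y = 8120 × 500 = 4060000 N = 4060 kN.
From C = T: a = T/(0.85 f'_c b) = 4060000/(0.85 × 48.9 × 560) = 174.43 mm.
M_n = T(d − a/2) = 4060 kN × (730 − 87.215) mm = 2609.71 kN·m.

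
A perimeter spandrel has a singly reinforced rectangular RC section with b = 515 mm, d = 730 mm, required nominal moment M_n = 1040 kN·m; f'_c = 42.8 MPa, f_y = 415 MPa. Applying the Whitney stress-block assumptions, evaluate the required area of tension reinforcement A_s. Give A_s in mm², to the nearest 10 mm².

With M_n = 0.85 f'_c a b (d − a/2), solve the quadratic for a:
a = d − √(d² − 2M_n/(0.85 f'_c b)) = 730 − √(730² − 2 × 1040×10⁶/(0.85 × 42.8 × 515)) = 80.48 mm.
A_s = 0.85 f'_c a b / f_y = 0.85 × 42.8 × 80.48 × 515 / 415 = 3633.4 mm².

A_s ≈ 3630 mm²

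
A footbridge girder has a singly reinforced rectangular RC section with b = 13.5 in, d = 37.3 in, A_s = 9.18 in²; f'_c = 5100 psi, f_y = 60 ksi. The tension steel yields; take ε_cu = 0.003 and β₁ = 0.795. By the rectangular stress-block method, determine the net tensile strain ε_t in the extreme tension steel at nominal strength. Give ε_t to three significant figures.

a = A_s f_y/(0.85 f'_c b) = 9.412 in.
β₁ = 0.795, so c = a/β₁ = 9.412/0.795 = 11.839 in.
From the linear strain diagram with ε_cu = 0.003: ε_t = 0.003 (d − c)/c = 0.003 × (37.3 − 11.839)/11.839 = 0.00645.
Since ε_t ≥ 0.005, the section is tension-controlled.

ε_t ≈ 0.00645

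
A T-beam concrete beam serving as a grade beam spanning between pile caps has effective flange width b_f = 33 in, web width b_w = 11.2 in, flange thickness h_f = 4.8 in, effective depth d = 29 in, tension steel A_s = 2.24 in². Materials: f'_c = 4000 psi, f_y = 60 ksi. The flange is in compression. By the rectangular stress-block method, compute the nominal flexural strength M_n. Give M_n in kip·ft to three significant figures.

M_n ≈ 318 kip·ft

Tension: T = A_s f_y = 2.24 × 60 = 134.4 kips.
Try a within the flange: a = T/(0.85 f'_c b_f) = 134.4/(0.85 × 4 × 33) = 1.198 in.
Since a = 1.198 ≤ h_f = 4.8 in, the stress block lies entirely in the flange; analyse as a rectangular beam of width b_f.
M_n = T(d − a/2) = 134.4 × (29 − 0.599) = 3817.1 kip·in.
M_n = 3817.1/12 = 318.09 kip·ft.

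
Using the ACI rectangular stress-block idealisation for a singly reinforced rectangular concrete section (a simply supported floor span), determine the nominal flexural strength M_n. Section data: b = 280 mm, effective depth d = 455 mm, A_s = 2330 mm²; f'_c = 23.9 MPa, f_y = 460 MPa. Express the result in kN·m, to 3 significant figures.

T = A_s f_y = 2330 × 460 = 1071800 N = 1071.8 kN.
From C = T: a = T/(0.85 f'_c b) = 1071800/(0.85 × 23.9 × 280) = 188.43 mm.
M_n = T(d − a/2) = 1071.8 kN × (455 − 94.215) mm = 386.69 kN·m.

M_n ≈ 387 kN·m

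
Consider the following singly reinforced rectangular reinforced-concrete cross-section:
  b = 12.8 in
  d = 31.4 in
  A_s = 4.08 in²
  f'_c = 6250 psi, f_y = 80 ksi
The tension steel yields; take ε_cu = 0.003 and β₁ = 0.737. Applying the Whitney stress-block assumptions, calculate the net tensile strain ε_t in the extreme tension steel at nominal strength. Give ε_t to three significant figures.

ε_t ≈ 0.0115

a = A_s f_y/(0.85 f'_c b) = 4.800 in.
β₁ = 0.737, so c = a/β₁ = 4.800/0.737 = 6.513 in.
From the linear strain diagram with ε_cu = 0.003: ε_t = 0.003 (d − c)/c = 0.003 × (31.4 − 6.513)/6.513 = 0.0115.
Since ε_t ≥ 0.005, the section is tension-controlled.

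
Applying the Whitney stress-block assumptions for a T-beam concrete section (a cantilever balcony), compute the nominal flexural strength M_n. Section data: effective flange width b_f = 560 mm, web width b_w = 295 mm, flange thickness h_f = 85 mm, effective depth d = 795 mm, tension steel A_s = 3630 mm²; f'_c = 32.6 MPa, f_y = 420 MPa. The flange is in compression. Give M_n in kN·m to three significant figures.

M_n ≈ 1140 kN·m

Tension: T = A_s f_y = 3630 × 420 = 1524600 N.
Try a within the flange: a = T/(0.85 f'_c b_f) = 1524600/(0.85 × 32.6 × 560) = 98.25 mm.
a = 98.25 > h_f = 85 mm: the block extends into the web. Split into flange-overhang and web parts.
C_f = 0.85 f'_c (b_f − b_w) h_f = 0.85 × 32.6 × (560 − 295) × 85 = 624168 N.
Remaining web compression depth: a_w = (T − C_f)/(0.85 f'_c b_w) = (1524600 − 624168)/(0.85 × 32.6 × 295) = 110.15 mm.
M_n = C_f(d − h_f/2) + (T − C_f)(d − a_w/2) = 624168 × (795 − 42.5) + 900432 × (795 − 55.075) = 469.69 + 666.25 = 1135.94 × 10⁶ N·mm.
M_n = 1135.94 kN·m.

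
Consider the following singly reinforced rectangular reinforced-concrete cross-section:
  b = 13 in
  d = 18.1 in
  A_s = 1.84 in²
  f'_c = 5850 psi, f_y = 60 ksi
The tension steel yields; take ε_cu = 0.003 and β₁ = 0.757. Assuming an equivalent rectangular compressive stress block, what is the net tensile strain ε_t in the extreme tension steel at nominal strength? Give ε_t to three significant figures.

a = A_s f_y/(0.85 f'_c b) = 1.708 in.
β₁ = 0.757, so c = a/β₁ = 1.708/0.757 = 2.256 in.
From the linear strain diagram with ε_cu = 0.003: ε_t = 0.003 (d − c)/c = 0.003 × (18.1 − 2.256)/2.256 = 0.0211.
Since ε_t ≥ 0.005, the section is tension-controlled.

ε_t ≈ 0.0211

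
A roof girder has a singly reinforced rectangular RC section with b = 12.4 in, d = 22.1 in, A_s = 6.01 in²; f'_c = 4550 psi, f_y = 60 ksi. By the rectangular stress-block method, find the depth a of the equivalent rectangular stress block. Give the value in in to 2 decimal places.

T = A_s f_y = 6.01 × 60 = 360.6 kips.
a = T/(0.85 f'_c b) = 360.6/(0.85 × 4.55 × 12.4) = 7.52 in.

a ≈ 7.52 in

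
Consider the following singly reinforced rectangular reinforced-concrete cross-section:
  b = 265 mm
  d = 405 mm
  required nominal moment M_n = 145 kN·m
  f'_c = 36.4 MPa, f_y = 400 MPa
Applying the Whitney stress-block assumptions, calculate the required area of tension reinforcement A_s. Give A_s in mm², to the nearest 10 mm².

With M_n = 0.85 f'_c a b (d − a/2), solve the quadratic for a:
a = d − √(d² − 2M_n/(0.85 f'_c b)) = 405 − √(405² − 2 × 145×10⁶/(0.85 × 36.4 × 265)) = 46.31 mm.
A_s = 0.85 f'_c a b / f_y = 0.85 × 36.4 × 46.31 × 265 / 400 = 949.3 mm².

A_s ≈ 950 mm²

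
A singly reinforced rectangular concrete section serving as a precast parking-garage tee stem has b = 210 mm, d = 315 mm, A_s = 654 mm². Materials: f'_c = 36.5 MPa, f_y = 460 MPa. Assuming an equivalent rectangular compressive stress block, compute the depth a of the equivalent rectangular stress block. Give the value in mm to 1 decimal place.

T = A_s f_y = 654 × 460 = 300840 N = 300.84 kN.
Setting C = 0.85 f'_c a b equal to T: a = 300840/(0.85 × 36.5 × 210) = 46.2 mm.

a ≈ 46.2 mm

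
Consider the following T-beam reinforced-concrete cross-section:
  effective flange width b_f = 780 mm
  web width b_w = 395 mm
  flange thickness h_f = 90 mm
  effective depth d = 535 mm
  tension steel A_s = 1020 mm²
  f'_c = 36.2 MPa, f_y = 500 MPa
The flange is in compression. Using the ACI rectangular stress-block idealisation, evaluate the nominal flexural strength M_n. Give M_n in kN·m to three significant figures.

Tension: T = A_s f_y = 1020 × 500 = 510000 N.
Try a within the flange: a = T/(0.85 f'_c b_f) = 510000/(0.85 × 36.2 × 780) = 21.25 mm.
Since a = 21.25 ≤ h_f = 90 mm, the stress block lies entirely in the flange; analyse as a rectangular beam of width b_f.
M_n = T(d − a/2) = 510000 × (535 − 10.625) = 267.43 × 10⁶ N·mm.
M_n = 267.43 kN·m.

M_n ≈ 267 kN·m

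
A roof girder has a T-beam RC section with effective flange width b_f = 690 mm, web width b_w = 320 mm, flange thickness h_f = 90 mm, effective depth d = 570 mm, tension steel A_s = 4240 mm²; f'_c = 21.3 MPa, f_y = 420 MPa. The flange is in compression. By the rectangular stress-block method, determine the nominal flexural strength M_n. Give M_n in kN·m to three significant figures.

M_n ≈ 868 kN·m

Tension: T = A_s f_y = 4240 × 420 = 1780800 N.
Try a within the flange: a = T/(0.85 f'_c b_f) = 1780800/(0.85 × 21.3 × 690) = 142.55 mm.
a = 142.55 > h_f = 90 mm: the block extends into the web. Split into flange-overhang and web parts.
C_f = 0.85 f'_c (b_f − b_w) h_f = 0.85 × 21.3 × (690 − 320) × 90 = 602897 N.
Remaining web compression depth: a_w = (T − C_f)/(0.85 f'_c b_w) = (1780800 − 602897)/(0.85 × 21.3 × 320) = 203.31 mm.
M_n = C_f(d − h_f/2) + (T − C_f)(d − a_w/2) = 602897 × (570 − 45) + 1177903 × (570 − 101.655) = 316.52 + 551.66 = 868.18 × 10⁶ N·mm.
M_n = 868.18 kN·m.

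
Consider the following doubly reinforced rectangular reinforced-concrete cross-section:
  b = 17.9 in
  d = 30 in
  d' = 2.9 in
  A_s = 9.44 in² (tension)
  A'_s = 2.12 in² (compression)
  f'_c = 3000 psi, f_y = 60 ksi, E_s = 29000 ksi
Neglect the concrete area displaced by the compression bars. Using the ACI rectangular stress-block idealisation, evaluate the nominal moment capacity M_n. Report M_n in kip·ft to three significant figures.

Assume both steels yield.
a = (A_s − A'_s) f_y/(0.85 f'_c b) = (9.44 − 2.12) × 60/(0.85 × 3 × 17.9) = 9.622 in.
c = a/β₁ = 9.622/0.85 = 11.320 in; ε'_s = 0.003(c − d')/c = 0.0022 ≥ ε_y = 0.0021, so the compression steel yields.
M_n = (A_s − A'_s) f_y (d − a/2) + A'_s f_y (d − d') = 439.2 × (30 − 4.811) + 127.2 × (30 − 2.9) = 11063.0 + 3447.1 = 14510.1 kip·in = 14510.1/12 = 1209.18 kip·ft.

M_n ≈ 1210 kip·ft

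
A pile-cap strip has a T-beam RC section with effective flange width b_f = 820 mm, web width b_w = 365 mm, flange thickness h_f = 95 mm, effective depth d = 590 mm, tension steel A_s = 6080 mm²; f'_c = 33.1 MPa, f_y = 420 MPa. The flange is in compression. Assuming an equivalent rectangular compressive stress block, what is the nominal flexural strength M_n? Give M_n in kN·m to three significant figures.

M_n ≈ 1360 kN·m

Tension: T = A_s f_y = 6080 × 420 = 2553600 N.
Try a within the flange: a = T/(0.85 f'_c b_f) = 2553600/(0.85 × 33.1 × 820) = 110.69 mm.
a = 110.69 > h_f = 95 mm: the block extends into the web. Split into flange-overhang and web parts.
C_f = 0.85 f'_c (b_f − b_w) h_f = 0.85 × 33.1 × (820 − 365) × 95 = 1216135 N.
Remaining web compression depth: a_w = (T − C_f)/(0.85 f'_c b_w) = (2553600 − 1216135)/(0.85 × 33.1 × 365) = 130.24 mm.
M_n = C_f(d − h_f/2) + (T − C_f)(d − a_w/2) = 1216135 × (590 − 47.5) + 1337465 × (590 − 65.12) = 659.75 + 702.01 = 1361.76 × 10⁶ N·mm.
M_n = 1361.76 kN·m.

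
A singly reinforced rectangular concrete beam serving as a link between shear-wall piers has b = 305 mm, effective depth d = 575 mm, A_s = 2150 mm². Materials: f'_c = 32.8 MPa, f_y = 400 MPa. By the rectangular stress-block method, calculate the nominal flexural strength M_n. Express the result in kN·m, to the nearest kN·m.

T = A_s f_y = 2150 × 400 = 860000 N = 860 kN.
From C = T: a = T/(0.85 f'_c b) = 860000/(0.85 × 32.8 × 305) = 101.14 mm.
M_n = T(d − a/2) = 860 kN × (575 − 50.57) mm = 451.01 kN·m.

M_n ≈ 451 kN·m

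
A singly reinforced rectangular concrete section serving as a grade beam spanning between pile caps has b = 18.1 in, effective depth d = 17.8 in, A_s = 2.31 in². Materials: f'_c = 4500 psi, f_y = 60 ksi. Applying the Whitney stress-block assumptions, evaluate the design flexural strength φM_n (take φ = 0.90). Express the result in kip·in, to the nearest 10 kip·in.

T = A_s f_y = 2.31 × 60 = 138.6 kips.
a = T/(0.85 f'_c b) = 138.6/(0.85 × 4.5 × 18.1) = 2.002 in.
M_n = T(d − a/2) = 138.6 × (17.8 − 1.001) = 2328.3 kip·in.
φM_n = 0.90 × 2328.3 = 2095.5 kip·in.

φM_n ≈ 2100 kip·in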